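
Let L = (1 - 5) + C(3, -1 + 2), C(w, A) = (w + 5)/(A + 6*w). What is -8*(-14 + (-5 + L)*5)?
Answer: 8648/19 ≈ 455.16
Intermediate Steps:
C(w, A) = (5 + w)/(A + 6*w)
L = -68/19 (L = (1 - 5) + (5 + 3)/((-1 + 2) + 6*3) = -4 + 8/(1 + 18) = -4 + 8/19 = -68/19 ≈ -3.5789)
-8*(-14 + (-5 + L)*5) = -8*(-14 + (-5 - 68/19)*5) = -8*(-14 - 163/19*5) = -8*(-14 - 815/19) = -8*(-1081/19) = 8648/19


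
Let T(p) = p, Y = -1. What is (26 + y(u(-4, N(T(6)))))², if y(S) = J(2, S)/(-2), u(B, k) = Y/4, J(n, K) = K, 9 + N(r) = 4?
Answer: 43681/64 ≈ 682.52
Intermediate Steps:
N(r) = -5 (N(r) = -9 + 4 = -5)
u(B, k) = -¼ (u(B, k) = -1/4 = -1*¼ = -¼)
y(S) = -S/2 (y(S) = S/(-2) = S*(-½) = -S/2)
(26 + y(u(-4, N(T(6)))))² = (26 - ½*(-¼))² = (26 + ⅛)² = (209/8)² = 43681/64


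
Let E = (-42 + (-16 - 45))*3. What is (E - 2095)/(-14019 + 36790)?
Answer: -2404/22771 ≈ -0.10557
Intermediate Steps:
E = -309 (E = (-42 - 61)*3 = -103*3 = -309)
(E - 2095)/(-14019 + 36790) = (-309 - 2095)/(-14019 + 36790) = -2404/22771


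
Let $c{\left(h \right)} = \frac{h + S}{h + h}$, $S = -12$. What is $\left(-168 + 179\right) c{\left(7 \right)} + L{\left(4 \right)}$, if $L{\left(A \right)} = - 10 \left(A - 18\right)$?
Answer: $\frac{1905}{14} \approx 136.07$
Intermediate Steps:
$c{\left(h \right)} = \frac{-12 + h}{2 h}$ ($c{\left(h \right)} = \frac{h - 12}{h + h} = \frac{-12 + h}{2 h}$)
$L{\left(A \right)} = 180 - 10 A$ ($L{\left(A \right)} = - 10 \left(-18 + A\right) = 180 - 10 A$)
$\left(-168 + 179\right) c{\left(7 \right)} + L{\left(4 \right)} = \left(-168 + 179\right) \frac{-12 + 7}{2 \cdot 7} + \left(180 - 40\right) = 11 \cdot \frac{1}{2} \cdot \frac{1}{7} \left(-5\right) + \left(180 - 40\right) = 11 \left(- \frac{5}{14}\right) + 140 = - \frac{55}{14} + 140 = \frac{1905}{14}$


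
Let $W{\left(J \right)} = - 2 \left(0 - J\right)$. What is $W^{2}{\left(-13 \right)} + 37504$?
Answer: $38180$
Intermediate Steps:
$W{\left(J \right)} = 2 J$ ($W{\left(J \right)} = - 2 \left(- J\right) = 2 J$)
$W^{2}{\left(-13 \right)} + 37504 = \left(2 \left(-13\right)\right)^{2} + 37504 = \left(-26\right)^{2} + 37504 = 676 + 37504 = 38180$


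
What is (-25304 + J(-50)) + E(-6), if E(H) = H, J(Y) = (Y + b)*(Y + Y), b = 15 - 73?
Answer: -14510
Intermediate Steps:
b = -58
J(Y) = 2*Y*(-58 + Y) (J(Y) = (Y - 58)*(Y + Y) = (-58 + Y)*(2*Y) = 2*Y*(-58 + Y))
(-25304 + J(-50)) + E(-6) = (-25304 + 2*(-50)*(-58 - 50)) - 6 = (-25304 + 2*(-50)*(-108)) - 6 = (-25304 + 10800) - 6 = -14504 - 6 = -14510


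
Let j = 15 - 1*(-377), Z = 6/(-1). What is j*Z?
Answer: -2352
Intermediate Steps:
Z = -6 (Z = 6*(-1) = -6)
j = 392 (j = 15 + 377 = 392)
j*Z = 392*(-6) = -2352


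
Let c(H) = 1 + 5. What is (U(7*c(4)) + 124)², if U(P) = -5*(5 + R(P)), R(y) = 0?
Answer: 9801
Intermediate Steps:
c(H) = 6
U(P) = -25 (U(P) = -5*(5 + 0) = -5*5 = -25)
(U(7*c(4)) + 124)² = (-25 + 124)² = 99² = 9801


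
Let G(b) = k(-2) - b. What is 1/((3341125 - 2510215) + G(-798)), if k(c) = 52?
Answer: 1/831760 ≈ 1.2023e-6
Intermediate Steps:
G(b) = 52 - b
1/((3341125 - 2510215) + G(-798)) = 1/((3341125 - 2510215) + (52 - 1*(-798))) = 1/(830910 + (52 + 798)) = 1/(830910 + 850) = 1/831760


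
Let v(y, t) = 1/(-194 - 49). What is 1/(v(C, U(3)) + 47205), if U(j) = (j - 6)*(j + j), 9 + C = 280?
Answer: 243/11470814 ≈ 2.1184e-5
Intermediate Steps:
C = 271 (C = -9 + 280 = 271)
U(j) = 2*j*(-6 + j) (U(j) = (-6 + j)*(2*j) = 2*j*(-6 + j))
v(y, t) = -1/243 (v(y, t) = 1/(-243) = -1/243)
1/(v(C, U(3)) + 47205) = 1/(-1/243 + 47205) = 1/(11470814/243) = 243/11470814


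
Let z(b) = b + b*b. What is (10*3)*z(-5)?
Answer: 600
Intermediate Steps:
z(b) = b + b²
(10*3)*z(-5) = (10*3)*(-5*(1 - 5)) = 30*(-5*(-4)) = 30*20 = 600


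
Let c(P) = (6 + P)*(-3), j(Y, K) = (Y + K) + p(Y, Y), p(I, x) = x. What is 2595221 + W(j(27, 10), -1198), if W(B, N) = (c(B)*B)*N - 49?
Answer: 18696292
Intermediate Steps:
j(Y, K) = K + 2*Y (j(Y, K) = (Y + K) + Y = (K + Y) + Y = K + 2*Y)
c(P) = -18 - 3*P
W(B, N) = -49 + B*N*(-18 - 3*B) (W(B, N) = ((-18 - 3*B)*B)*N - 49 = (B*(-18 - 3*B))*N - 49 = B*N*(-18 - 3*B) - 49 = -49 + B*N*(-18 - 3*B))
2595221 + W(j(27, 10), -1198) = 2595221 + (-49 - 3*(10 + 2*27)*(-1198)*(6 + (10 + 2*27))) = 2595221 + (-49 - 3*(10 + 54)*(-1198)*(6 + (10 + 54))) = 2595221 + (-49 - 3*64*(-1198)*(6 + 64)) = 2595221 + (-49 - 3*64*(-1198)*70) = 2595221 + (-49 + 16101120) = 2595221 + 16101071 = 18696292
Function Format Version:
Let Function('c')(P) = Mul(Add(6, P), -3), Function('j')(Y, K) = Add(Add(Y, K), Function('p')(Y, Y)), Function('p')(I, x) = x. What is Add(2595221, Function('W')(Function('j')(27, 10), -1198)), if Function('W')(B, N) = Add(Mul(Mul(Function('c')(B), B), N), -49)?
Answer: 18696292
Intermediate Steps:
Function('j')(Y, K) = Add(K, Mul(2, Y)) (Function('j')(Y, K) = Add(Add(Y, K), Y) = Add(Add(K, Y), Y) = Add(K, Mul(2, Y)))
Function('c')(P) = Add(-18, Mul(-3, P))
Function('W')(B, N) = Add(-49, Mul(B, N, Add(-18, Mul(-3, B)))) (Function('W')(B, N) = Add(Mul(Mul(Add(-18, Mul(-3, B)), B), N), -49) = Add(Mul(Mul(B, Add(-18, Mul(-3, B))), N), -49) = Add(Mul(B, N, Add(-18, Mul(-3, B))), -49) = Add(-49, Mul(B, N, Add(-18, Mul(-3, B)))))
Add(2595221, Function('W')(Function('j')(27, 10), -1198)) = Add(2595221, Add(-49, Mul(-3, Add(10, Mul(2, 27)), -1198, Add(6, Add(10, Mul(2, 27)))))) = Add(2595221, Add(-49, Mul(-3, Add(10, 54), -1198, Add(6, Add(10, 54))))) = Add(2595221, Add(-49, Mul(-3, 64, -1198, Add(6, 64)))) = Add(2595221, Add(-49, Mul(-3, 64, -1198, 70))) = Add(2595221, Add(-49, 16101120)) = Add(2595221, 16101071) = 18696292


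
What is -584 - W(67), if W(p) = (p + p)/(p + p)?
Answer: -585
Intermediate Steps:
W(p) = 1 (W(p) = (2*p)/((2*p)) = (2*p)*(1/(2*p)) = 1)
-584 - W(67) = -584 - 1*1 = -584 - 1 = -585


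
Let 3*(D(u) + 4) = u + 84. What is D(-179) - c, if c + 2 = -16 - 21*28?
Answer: 1711/3 ≈ 570.33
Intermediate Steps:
D(u) = 24 + u/3 (D(u) = -4 + (u + 84)/3 = -4 + (84 + u)/3 = -4 + (28 + u/3) = 24 + u/3)
c = -606 (c = -2 + (-16 - 21*28) = -2 + (-16 - 588) = -2 - 604 = -606)
D(-179) - c = (24 + (⅓)*(-179)) - 1*(-606) = (24 - 179/3) + 606 = -107/3 + 606 = 1711/3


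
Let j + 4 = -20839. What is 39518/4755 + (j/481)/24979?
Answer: 474705670217/57130844745 ≈ 8.3091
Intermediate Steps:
j = -20843 (j = -4 - 20839 = -20843)
39518/4755 + (j/481)/24979 = 39518/4755 - 20843/481/24979 = 39518*(1/4755) - 20843*1/481*(1/24979) = 39518/4755 - 20843/481*1/24979 = 39518/4755 - 20843/12014899 = 474705670217/57130844745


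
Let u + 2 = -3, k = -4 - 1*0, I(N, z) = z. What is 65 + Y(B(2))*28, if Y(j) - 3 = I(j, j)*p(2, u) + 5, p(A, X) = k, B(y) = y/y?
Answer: 177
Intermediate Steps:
B(y) = 1
k = -4 (k = -4 + 0 = -4)
u = -5 (u = -2 - 3 = -5)
p(A, X) = -4
Y(j) = 8 - 4*j (Y(j) = 3 + (j*(-4) + 5) = 3 + (-4*j + 5) = 3 + (5 - 4*j) = 8 - 4*j)
65 + Y(B(2))*28 = 65 + (8 - 4*1)*28 = 65 + (8 - 4)*28 = 65 + 4*28 = 65 + 112 = 177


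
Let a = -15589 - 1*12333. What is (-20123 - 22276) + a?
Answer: -70321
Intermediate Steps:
a = -27922 (a = -15589 - 12333 = -27922)
(-20123 - 22276) + a = (-20123 - 22276) - 27922 = -42399 - 27922 = -70321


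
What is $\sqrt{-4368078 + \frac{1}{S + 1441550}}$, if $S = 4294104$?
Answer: $\frac{i \sqrt{143699836718788754194}}{5735654} \approx 2090.0 i$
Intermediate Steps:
$\sqrt{-4368078 + \frac{1}{S + 1441550}} = \sqrt{-4368078 + \frac{1}{4294104 + 1441550}} = \sqrt{-4368078 + \frac{1}{5735654}} = \sqrt{- \frac{25053784053011}{5735654}} = \frac{i \sqrt{143699836718788754194}}{5735654}$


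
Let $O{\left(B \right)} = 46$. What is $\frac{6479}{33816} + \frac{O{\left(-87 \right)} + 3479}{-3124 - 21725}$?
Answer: $\frac{1547973}{31121992} \approx 0.049739$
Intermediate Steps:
$\frac{6479}{33816} + \frac{O{\left(-87 \right)} + 3479}{-3124 - 21725} = \frac{6479}{33816} + \frac{46 + 3479}{-3124 - 21725} = 6479 \cdot \frac{1}{33816} + \frac{3525}{-24849} = \frac{6479}{33816} + 3525 \left(- \frac{1}{24849}\right) = \frac{6479}{33816} - \frac{1175}{8283} = \frac{1547973}{31121992}$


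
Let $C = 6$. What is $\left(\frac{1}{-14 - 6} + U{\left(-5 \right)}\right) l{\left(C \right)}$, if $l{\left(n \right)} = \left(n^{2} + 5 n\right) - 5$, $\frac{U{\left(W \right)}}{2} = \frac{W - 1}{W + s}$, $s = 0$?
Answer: $\frac{2867}{20} \approx 143.35$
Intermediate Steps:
$U{\left(W \right)} = \frac{2 \left(-1 + W\right)}{W}$ ($U{\left(W \right)} = 2 \frac{W - 1}{W + 0} = 2 \frac{-1 + W}{W} = \frac{2 \left(-1 + W\right)}{W}$)
$l{\left(n \right)} = -5 + n^{2} + 5 n$
$\left(\frac{1}{-14 - 6} + U{\left(-5 \right)}\right) l{\left(C \right)} = \left(\frac{1}{-14 - 6} + \left(2 - \frac{2}{-5}\right)\right) \left(-5 + 6^{2} + 5 \cdot 6\right) = \left(\frac{1}{-20} + \left(2 - - \frac{2}{5}\right)\right) \left(-5 + 36 + 30\right) = \left(- \frac{1}{20} + \left(2 + \frac{2}{5}\right)\right) 61 = \left(- \frac{1}{20} + \frac{12}{5}\right) 61 = \frac{47}{20} \cdot 61 = \frac{2867}{20}$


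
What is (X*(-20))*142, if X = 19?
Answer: -53960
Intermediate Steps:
(X*(-20))*142 = (19*(-20))*142 = -380*142 = -53960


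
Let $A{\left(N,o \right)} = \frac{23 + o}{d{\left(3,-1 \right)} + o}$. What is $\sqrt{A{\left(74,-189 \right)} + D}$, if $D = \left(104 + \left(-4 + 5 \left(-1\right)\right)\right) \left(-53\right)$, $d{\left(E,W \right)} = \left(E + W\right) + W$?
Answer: $\frac{i \sqrt{44481458}}{94} \approx 70.952 i$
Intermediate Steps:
$d{\left(E,W \right)} = E + 2 W$
$A{\left(N,o \right)} = \frac{23 + o}{1 + o}$ ($A{\left(N,o \right)} = \frac{23 + o}{\left(3 + 2 \left(-1\right)\right) + o} = \frac{23 + o}{\left(3 - 2\right) + o} = \frac{23 + o}{1 + o}$)
$D = -5035$ ($D = \left(104 - 9\right) \left(-53\right) = 95 \left(-53\right) = -5035$)
$\sqrt{A{\left(74,-189 \right)} + D} = \sqrt{\frac{23 - 189}{1 - 189} - 5035} = \sqrt{\frac{1}{-188} \left(-166\right) - 5035} = \sqrt{\left(- \frac{1}{188}\right) \left(-166\right) - 5035} = \sqrt{\frac{83}{94} - 5035} = \sqrt{- \frac{473207}{94}} = \frac{i \sqrt{44481458}}{94}$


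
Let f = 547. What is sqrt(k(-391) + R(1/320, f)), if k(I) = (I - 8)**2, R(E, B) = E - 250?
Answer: sqrt(254321605)/40 ≈ 398.69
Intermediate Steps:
R(E, B) = -250 + E
k(I) = (-8 + I)**2
sqrt(k(-391) + R(1/320, f)) = sqrt((-8 - 391)**2 + (-250 + 1/320)) = sqrt((-399)**2 + (-250 + 1/320)) = sqrt(159201 - 79999/320) = sqrt(50864321/320) = sqrt(254321605)/40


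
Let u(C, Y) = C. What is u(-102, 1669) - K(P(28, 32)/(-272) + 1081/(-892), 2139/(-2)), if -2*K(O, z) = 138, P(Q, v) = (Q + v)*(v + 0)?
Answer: -33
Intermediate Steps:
P(Q, v) = v*(Q + v) (P(Q, v) = (Q + v)*v = v*(Q + v))
K(O, z) = -69 (K(O, z) = -½*138 = -69)
u(-102, 1669) - K(P(28, 32)/(-272) + 1081/(-892), 2139/(-2)) = -102 - 1*(-69) = -102 + 69 = -33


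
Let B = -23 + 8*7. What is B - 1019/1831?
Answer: 59404/1831 ≈ 32.443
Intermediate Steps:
B = 33 (B = -23 + 56 = 33)
B - 1019/1831 = 33 - 1019/1831 = 59404/1831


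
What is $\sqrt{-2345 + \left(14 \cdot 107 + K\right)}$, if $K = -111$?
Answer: $i \sqrt{958} \approx 30.952 i$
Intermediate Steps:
$\sqrt{-2345 + \left(14 \cdot 107 + K\right)} = \sqrt{-2345 + \left(14 \cdot 107 - 111\right)} = \sqrt{-2345 + \left(1498 - 111\right)} = \sqrt{-2345 + 1387} = \sqrt{-958} = i \sqrt{958}$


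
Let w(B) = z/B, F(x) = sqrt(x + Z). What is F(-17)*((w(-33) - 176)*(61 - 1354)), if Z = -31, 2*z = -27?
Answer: 9989718*I*sqrt(3)/11 ≈ 1.573e+6*I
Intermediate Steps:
z = -27/2 (z = (1/2)*(-27) = -27/2 ≈ -13.500)
F(x) = sqrt(-31 + x) (F(x) = sqrt(x - 31) = sqrt(-31 + x))
w(B) = -27/(2*B)
F(-17)*((w(-33) - 176)*(61 - 1354)) = sqrt(-31 - 17)*((-27/2/(-33) - 176)*(61 - 1354)) = sqrt(-48)*((-27/2*(-1/33) - 176)*(-1293)) = (4*I*sqrt(3))*((9/22 - 176)*(-1293)) = (4*I*sqrt(3))*(-3863/22*(-1293)) = (4*I*sqrt(3))*(4994859/22) = 9989718*I*sqrt(3)/11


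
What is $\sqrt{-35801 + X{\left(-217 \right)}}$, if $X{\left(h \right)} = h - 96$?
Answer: $i \sqrt{36114} \approx 190.04 i$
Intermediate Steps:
$X{\left(h \right)} = -96 + h$
$\sqrt{-35801 + X{\left(-217 \right)}} = \sqrt{-35801 - 313} = \sqrt{-36114} = i \sqrt{36114}$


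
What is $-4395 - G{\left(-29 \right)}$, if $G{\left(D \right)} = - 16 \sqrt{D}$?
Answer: $-4395 + 16 i \sqrt{29} \approx -4395.0 + 86.163 i$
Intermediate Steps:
$-4395 - G{\left(-29 \right)} = -4395 - - 16 \sqrt{-29} = -4395 - - 16 i \sqrt{29} = -4395 + 16 i \sqrt{29}$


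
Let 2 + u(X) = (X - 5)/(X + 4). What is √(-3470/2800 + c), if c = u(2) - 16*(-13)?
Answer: √4003510/140 ≈ 14.292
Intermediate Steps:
u(X) = -2 + (-5 + X)/(4 + X) (u(X) = -2 + (X - 5)/(X + 4) = -2 + (-5 + X)/(4 + X))
c = 411/2 (c = (-13 - 1*2)/(4 + 2) - 16*(-13) = (-13 - 2)/6 + 208 = (⅙)*(-15) + 208 = -5/2 + 208 = 411/2 ≈ 205.50)
√(-3470/2800 + c) = √(-3470/2800 + 411/2) = √(-3470*1/2800 + 411/2) = √(-347/280 + 411/2) = √(57193/280) = √4003510/140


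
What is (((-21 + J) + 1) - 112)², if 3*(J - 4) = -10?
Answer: 155236/9 ≈ 17248.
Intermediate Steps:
J = ⅔ (J = 4 + (⅓)*(-10) = 4 - 10/3 = ⅔ ≈ 0.66667)
(((-21 + J) + 1) - 112)² = (((-21 + ⅔) + 1) - 112)² = ((-61/3 + 1) - 112)² = (-58/3 - 112)² = (-394/3)² = 155236/9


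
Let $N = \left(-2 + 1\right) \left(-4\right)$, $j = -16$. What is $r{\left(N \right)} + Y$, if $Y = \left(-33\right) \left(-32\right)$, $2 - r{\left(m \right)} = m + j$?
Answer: $1070$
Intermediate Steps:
$N = 4$ ($N = \left(-1\right) \left(-4\right) = 4$)
$r{\left(m \right)} = 18 - m$ ($r{\left(m \right)} = 2 - \left(m - 16\right) = 2 - \left(-16 + m\right) = 18 - m$)
$Y = 1056$
$r{\left(N \right)} + Y = \left(18 - 4\right) + 1056 = 14 + 1056 = 1070$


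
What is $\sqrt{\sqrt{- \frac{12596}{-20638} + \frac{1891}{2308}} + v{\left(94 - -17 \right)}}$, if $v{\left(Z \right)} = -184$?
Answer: $\frac{\sqrt{-26091837529065184 + 11908126 \sqrt{202729968489819}}}{11908126} \approx 13.521 i$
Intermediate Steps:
$\sqrt{\sqrt{- \frac{12596}{-20638} + \frac{1891}{2308}} + v{\left(94 - -17 \right)}} = \sqrt{\sqrt{- \frac{12596}{-20638} + \frac{1891}{2308}} - 184} = \sqrt{\sqrt{\left(-12596\right) \left(- \frac{1}{20638}\right) + 1891 \cdot \frac{1}{2308}} - 184} = \sqrt{\sqrt{\frac{6298}{10319} + \frac{1891}{2308}} - 184} = \sqrt{\sqrt{\frac{34049013}{23816252}} - 184} = \sqrt{\frac{\sqrt{202729968489819}}{11908126} - 184} = \sqrt{-184 + \frac{\sqrt{202729968489819}}{11908126}}$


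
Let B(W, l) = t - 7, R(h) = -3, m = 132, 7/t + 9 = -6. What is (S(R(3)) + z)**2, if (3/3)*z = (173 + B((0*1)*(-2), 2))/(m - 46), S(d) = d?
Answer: 1923769/1664100 ≈ 1.1560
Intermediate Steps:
t = -7/15 (t = 7/(-9 - 6) = 7/(-15) = 7*(-1/15) = -7/15 ≈ -0.46667)
B(W, l) = -112/15 (B(W, l) = -7/15 - 7 = -112/15)
z = 2483/1290 (z = (173 - 112/15)/(132 - 46) = (2483/15)/86 = (2483/15)*(1/86) = 2483/1290 ≈ 1.9248)
(S(R(3)) + z)**2 = (-3 + 2483/1290)**2 = (-1387/1290)**2 = 1923769/1664100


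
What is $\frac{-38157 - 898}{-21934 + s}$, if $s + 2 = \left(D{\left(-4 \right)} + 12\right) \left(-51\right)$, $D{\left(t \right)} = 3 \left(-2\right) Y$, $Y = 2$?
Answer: $\frac{39055}{21936} \approx 1.7804$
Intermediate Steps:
$D{\left(t \right)} = -12$ ($D{\left(t \right)} = 3 \left(-2\right) 2 = \left(-6\right) 2 = -12$)
$s = -2$ ($s = -2 + \left(-12 + 12\right) \left(-51\right) = -2 + 0 \left(-51\right) = -2 + 0 = -2$)
$\frac{-38157 - 898}{-21934 + s} = \frac{-38157 - 898}{-21934 - 2} = - \frac{39055}{-21936} = \left(-39055\right) \left(- \frac{1}{21936}\right) = \frac{39055}{21936}$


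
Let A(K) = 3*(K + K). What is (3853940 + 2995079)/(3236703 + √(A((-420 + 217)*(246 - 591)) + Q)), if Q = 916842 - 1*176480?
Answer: 22168240344357/10476245149637 - 13698038*√290143/10476245149637 ≈ 2.1153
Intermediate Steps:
Q = 740362 (Q = 916842 - 176480 = 740362)
A(K) = 6*K (A(K) = 3*(2*K) = 6*K)
(3853940 + 2995079)/(3236703 + √(A((-420 + 217)*(246 - 591)) + Q)) = (3853940 + 2995079)/(3236703 + √(6*((-420 + 217)*(246 - 591)) + 740362)) = 6849019/(3236703 + √(6*(-203*(-345)) + 740362)) = 6849019/(3236703 + √(6*70035 + 740362)) = 6849019/(3236703 + √(420210 + 740362)) = 6849019/(3236703 + √1160572) = 6849019/(3236703 + 2*√290143)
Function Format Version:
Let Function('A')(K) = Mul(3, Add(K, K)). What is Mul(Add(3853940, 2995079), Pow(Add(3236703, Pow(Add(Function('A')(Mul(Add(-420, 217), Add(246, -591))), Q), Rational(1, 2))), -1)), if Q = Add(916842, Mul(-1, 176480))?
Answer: Add(Rational(22168240344357, 10476245149637), Mul(Rational(-13698038, 10476245149637), Pow(290143, Rational(1, 2)))) ≈ 2.1153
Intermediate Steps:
Q = 740362 (Q = Add(916842, -176480) = 740362)
Function('A')(K) = Mul(6, K) (Function('A')(K) = Mul(3, Mul(2, K)) = Mul(6, K))
Mul(Add(3853940, 2995079), Pow(Add(3236703, Pow(Add(Function('A')(Mul(Add(-420, 217), Add(246, -591))), Q), Rational(1, 2))), -1)) = Mul(Add(3853940, 2995079), Pow(Add(3236703, Pow(Add(Mul(6, Mul(Add(-420, 217), Add(246, -591))), 740362), Rational(1, 2))), -1)) = Mul(6849019, Pow(Add(3236703, Pow(Add(Mul(6, Mul(-203, -345)), 740362), Rational(1, 2))), -1)) = Mul(6849019, Pow(Add(3236703, Pow(Add(Mul(6, 70035), 740362), Rational(1, 2))), -1)) = Mul(6849019, Pow(Add(3236703, Pow(Add(420210, 740362), Rational(1, 2))), -1)) = Mul(6849019, Pow(Add(3236703, Pow(1160572, Rational(1, 2))), -1)) = Mul(6849019, Pow(Add(3236703, Mul(2, Pow(290143, Rational(1, 2)))), -1))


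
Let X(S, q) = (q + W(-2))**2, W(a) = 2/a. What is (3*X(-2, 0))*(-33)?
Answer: -99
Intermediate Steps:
X(S, q) = (-1 + q)**2 (X(S, q) = (q + 2/(-2))**2 = (q + 2*(-1/2))**2 = (q - 1)**2 = (-1 + q)**2)
(3*X(-2, 0))*(-33) = (3*(-1 + 0)**2)*(-33) = (3*(-1)**2)*(-33) = (3*1)*(-33) = 3*(-33) = -99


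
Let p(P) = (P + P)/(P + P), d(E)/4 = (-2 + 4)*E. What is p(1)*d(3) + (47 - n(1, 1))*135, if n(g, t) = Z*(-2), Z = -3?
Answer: 5559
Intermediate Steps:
d(E) = 8*E (d(E) = 4*((-2 + 4)*E) = 4*(2*E) = 8*E)
n(g, t) = 6 (n(g, t) = -3*(-2) = 6)
p(P) = 1 (p(P) = (2*P)/((2*P)) = (2*P)*(1/(2*P)) = 1)
p(1)*d(3) + (47 - n(1, 1))*135 = 1*(8*3) + (47 - 1*6)*135 = 1*24 + (47 - 6)*135 = 24 + 41*135 = 24 + 5535 = 5559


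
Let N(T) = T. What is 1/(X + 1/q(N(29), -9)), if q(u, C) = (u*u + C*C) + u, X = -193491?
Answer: -951/184009940 ≈ -5.1682e-6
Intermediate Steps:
q(u, C) = u + C**2 + u**2 (q(u, C) = (u**2 + C**2) + u = (C**2 + u**2) + u = u + C**2 + u**2)
1/(X + 1/q(N(29), -9)) = 1/(-193491 + 1/(29 + (-9)**2 + 29**2)) = 1/(-193491 + 1/(29 + 81 + 841)) = 1/(-193491 + 1/951) = 1/(-184009940/951) = -951/184009940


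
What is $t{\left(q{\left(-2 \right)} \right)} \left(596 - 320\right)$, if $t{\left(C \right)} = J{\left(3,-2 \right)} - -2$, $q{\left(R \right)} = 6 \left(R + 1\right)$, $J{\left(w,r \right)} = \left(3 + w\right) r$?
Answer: $-2760$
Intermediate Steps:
$J{\left(w,r \right)} = r \left(3 + w\right)$
$q{\left(R \right)} = 6 + 6 R$ ($q{\left(R \right)} = 6 \left(1 + R\right) = 6 + 6 R$)
$t{\left(C \right)} = -10$ ($t{\left(C \right)} = - 2 \left(3 + 3\right) - -2 = \left(-2\right) 6 + 2 = -12 + 2 = -10$)
$t{\left(q{\left(-2 \right)} \right)} \left(596 - 320\right) = - 10 \left(596 - 320\right) = \left(-10\right) 276 = -2760$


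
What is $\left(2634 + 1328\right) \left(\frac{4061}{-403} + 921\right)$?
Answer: $\frac{46918004}{13} \approx 3.6091 \cdot 10^{6}$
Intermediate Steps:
$\left(2634 + 1328\right) \left(\frac{4061}{-403} + 921\right) = 3962 \left(4061 \left(- \frac{1}{403}\right) + 921\right) = 3962 \left(- \frac{131}{13} + 921\right) = 3962 \cdot \frac{11842}{13} = \frac{46918004}{13}$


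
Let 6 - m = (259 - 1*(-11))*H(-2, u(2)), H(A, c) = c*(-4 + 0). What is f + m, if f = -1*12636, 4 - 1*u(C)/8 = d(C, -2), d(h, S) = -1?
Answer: 30570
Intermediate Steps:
u(C) = 40 (u(C) = 32 - 8*(-1) = 32 + 8 = 40)
f = -12636
H(A, c) = -4*c (H(A, c) = c*(-4) = -4*c)
m = 43206 (m = 6 - (259 - 1*(-11))*(-4*40) = 6 - (259 + 11)*(-160) = 6 - 270*(-160) = 6 - 1*(-43200) = 6 + 43200 = 43206)
f + m = -12636 + 43206 = 30570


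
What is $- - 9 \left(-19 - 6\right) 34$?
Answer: $-7650$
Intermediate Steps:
$- - 9 \left(-19 - 6\right) 34 = - \left(-9\right) \left(-25\right) 34 = - 225 \cdot 34 = \left(-1\right) 7650 = -7650$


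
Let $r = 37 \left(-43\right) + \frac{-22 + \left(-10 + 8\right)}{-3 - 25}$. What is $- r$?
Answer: $\frac{11131}{7} \approx 1590.1$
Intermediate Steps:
$r = - \frac{11131}{7}$ ($r = -1591 + \frac{-22 - 2}{-28} = -1591 - - \frac{6}{7} = -1591 + \frac{6}{7} = - \frac{11131}{7} \approx -1590.1$)
$- r = \left(-1\right) \left(- \frac{11131}{7}\right) = \frac{11131}{7}$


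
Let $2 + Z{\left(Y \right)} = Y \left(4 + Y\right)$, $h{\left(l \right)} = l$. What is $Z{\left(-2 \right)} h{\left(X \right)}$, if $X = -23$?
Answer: $138$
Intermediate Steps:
$Z{\left(Y \right)} = -2 + Y \left(4 + Y\right)$
$Z{\left(-2 \right)} h{\left(X \right)} = \left(-2 + \left(-2\right)^{2} + 4 \left(-2\right)\right) \left(-23\right) = \left(-2 + 4 - 8\right) \left(-23\right) = \left(-6\right) \left(-23\right) = 138$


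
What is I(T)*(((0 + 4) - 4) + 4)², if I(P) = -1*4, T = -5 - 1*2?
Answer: -64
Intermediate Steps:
T = -7 (T = -5 - 2 = -7)
I(P) = -4
I(T)*(((0 + 4) - 4) + 4)² = -4*(((0 + 4) - 4) + 4)² = -4*((4 - 4) + 4)² = -4*(0 + 4)² = -4*4² = -4*16 = -64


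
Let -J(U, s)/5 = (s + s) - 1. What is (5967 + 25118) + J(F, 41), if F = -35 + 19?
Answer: 30680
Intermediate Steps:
F = -16
J(U, s) = 5 - 10*s (J(U, s) = -5*((s + s) - 1) = -5*(2*s - 1) = -5*(-1 + 2*s) = 5 - 10*s)
(5967 + 25118) + J(F, 41) = (5967 + 25118) + (5 - 10*41) = 31085 + (5 - 410) = 31085 - 405 = 30680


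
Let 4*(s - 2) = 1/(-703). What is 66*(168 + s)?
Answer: 15775287/1406 ≈ 11220.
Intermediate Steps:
s = 5623/2812 (s = 2 + (¼)/(-703) = 2 + (¼)*(-1/703) = 2 - 1/2812 = 5623/2812 ≈ 1.9996)
66*(168 + s) = 66*(168 + 5623/2812) = 66*(478039/2812) = 15775287/1406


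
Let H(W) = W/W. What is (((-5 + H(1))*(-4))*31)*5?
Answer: 2480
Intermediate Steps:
H(W) = 1
(((-5 + H(1))*(-4))*31)*5 = (((-5 + 1)*(-4))*31)*5 = (-4*(-4)*31)*5 = (16*31)*5 = 496*5 = 2480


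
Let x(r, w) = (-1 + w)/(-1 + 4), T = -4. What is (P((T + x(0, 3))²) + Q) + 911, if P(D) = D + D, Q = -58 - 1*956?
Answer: -727/9 ≈ -80.778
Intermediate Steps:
Q = -1014 (Q = -58 - 956 = -1014)
x(r, w) = -⅓ + w/3 (x(r, w) = (-1 + w)/3 = (-1 + w)*(⅓) = -⅓ + w/3)
P(D) = 2*D
(P((T + x(0, 3))²) + Q) + 911 = (2*(-4 + (-⅓ + (⅓)*3))² - 1014) + 911 = (2*(-4 + (-⅓ + 1))² - 1014) + 911 = (2*(-4 + ⅔)² - 1014) + 911 = (2*(-10/3)² - 1014) + 911 = (2*(100/9) - 1014) + 911 = (200/9 - 1014) + 911 = -8926/9 + 911 = -727/9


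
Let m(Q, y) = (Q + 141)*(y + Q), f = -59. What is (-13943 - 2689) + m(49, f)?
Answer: -18532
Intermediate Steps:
m(Q, y) = (141 + Q)*(Q + y)
(-13943 - 2689) + m(49, f) = (-13943 - 2689) + (49² + 141*49 + 141*(-59) + 49*(-59)) = -16632 + (2401 + 6909 - 8319 - 2891) = -16632 - 1900 = -18532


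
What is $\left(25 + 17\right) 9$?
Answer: $378$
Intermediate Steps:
$\left(25 + 17\right) 9 = 42 \cdot 9 = 378$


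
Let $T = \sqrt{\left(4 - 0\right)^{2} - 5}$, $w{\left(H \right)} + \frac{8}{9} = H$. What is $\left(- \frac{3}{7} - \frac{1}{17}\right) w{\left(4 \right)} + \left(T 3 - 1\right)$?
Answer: $- \frac{385}{153} + 3 \sqrt{11} \approx 7.4335$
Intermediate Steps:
$w{\left(H \right)} = - \frac{8}{9} + H$
$T = \sqrt{11}$ ($T = \sqrt{\left(4 + 0\right)^{2} - 5} = \sqrt{4^{2} - 5} = \sqrt{16 - 5} = \sqrt{11} \approx 3.3166$)
$\left(- \frac{3}{7} - \frac{1}{17}\right) w{\left(4 \right)} + \left(T 3 - 1\right) = \left(- \frac{3}{7} - \frac{1}{17}\right) \left(- \frac{8}{9} + 4\right) - \left(1 - \sqrt{11} \cdot 3\right) = \left(\left(-3\right) \frac{1}{7} - \frac{1}{17}\right) \frac{28}{9} - \left(1 - 3 \sqrt{11}\right) = \left(- \frac{3}{7} - \frac{1}{17}\right) \frac{28}{9} - \left(1 - 3 \sqrt{11}\right) = \left(- \frac{58}{119}\right) \frac{28}{9} - \left(1 - 3 \sqrt{11}\right) = - \frac{232}{153} - \left(1 - 3 \sqrt{11}\right) = - \frac{385}{153} + 3 \sqrt{11}$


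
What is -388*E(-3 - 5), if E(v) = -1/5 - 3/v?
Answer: -679/10 ≈ -67.900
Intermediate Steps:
E(v) = -⅕ - 3/v (E(v) = -1*⅕ - 3/v = -⅕ - 3/v)
-388*E(-3 - 5) = -388*(-15 - (-3 - 5))/(5*(-3 - 5)) = -388*(-15 - 1*(-8))/(5*(-8)) = -388*(-1)*(-15 + 8)/(5*8) = -388*(-1)*(-7)/(5*8) = -388*7/40 = -679/10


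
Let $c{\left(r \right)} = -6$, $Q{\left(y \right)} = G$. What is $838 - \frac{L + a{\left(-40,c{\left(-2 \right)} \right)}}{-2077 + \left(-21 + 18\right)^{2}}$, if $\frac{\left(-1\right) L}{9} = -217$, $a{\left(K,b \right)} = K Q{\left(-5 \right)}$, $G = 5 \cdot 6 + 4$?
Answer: $\frac{1733577}{2068} \approx 838.29$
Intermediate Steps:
$G = 34$ ($G = 30 + 4 = 34$)
$Q{\left(y \right)} = 34$
$a{\left(K,b \right)} = 34 K$ ($a{\left(K,b \right)} = K 34 = 34 K$)
$L = 1953$ ($L = \left(-9\right) \left(-217\right) = 1953$)
$838 - \frac{L + a{\left(-40,c{\left(-2 \right)} \right)}}{-2077 + \left(-21 + 18\right)^{2}} = 838 - \frac{1953 + 34 \left(-40\right)}{-2077 + \left(-21 + 18\right)^{2}} = 838 - \frac{1953 - 1360}{-2077 + \left(-3\right)^{2}} = 838 - \frac{593}{-2077 + 9} = 838 - \frac{593}{-2068} = 838 - 593 \left(- \frac{1}{2068}\right) = 838 - - \frac{593}{2068} = 838 + \frac{593}{2068} = \frac{1733577}{2068}$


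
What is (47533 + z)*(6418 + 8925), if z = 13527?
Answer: 936843580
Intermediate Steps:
(47533 + z)*(6418 + 8925) = (47533 + 13527)*(6418 + 8925) = 61060*15343 = 936843580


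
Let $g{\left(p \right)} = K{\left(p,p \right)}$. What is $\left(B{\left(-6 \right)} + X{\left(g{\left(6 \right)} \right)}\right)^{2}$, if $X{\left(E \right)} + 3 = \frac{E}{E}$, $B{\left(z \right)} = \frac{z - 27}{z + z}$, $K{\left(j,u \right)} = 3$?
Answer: $\frac{9}{16} \approx 0.5625$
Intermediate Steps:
$B{\left(z \right)} = \frac{-27 + z}{2 z}$
$g{\left(p \right)} = 3$
$X{\left(E \right)} = -2$ ($X{\left(E \right)} = -3 + \frac{E}{E} = -3 + 1 = -2$)
$\left(B{\left(-6 \right)} + X{\left(g{\left(6 \right)} \right)}\right)^{2} = \left(\frac{-27 - 6}{2 \left(-6\right)} - 2\right)^{2} = \left(\frac{1}{2} \left(- \frac{1}{6}\right) \left(-33\right) - 2\right)^{2} = \left(\frac{11}{4} - 2\right)^{2} = \left(\frac{3}{4}\right)^{2} = \frac{9}{16}$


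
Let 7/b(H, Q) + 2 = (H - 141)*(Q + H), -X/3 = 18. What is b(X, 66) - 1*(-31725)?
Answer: 74299943/2342 ≈ 31725.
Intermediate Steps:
X = -54 (X = -3*18 = -54)
b(H, Q) = 7/(-2 + (-141 + H)*(H + Q)) (b(H, Q) = 7/(-2 + (H - 141)*(Q + H)) = 7/(-2 + (-141 + H)*(H + Q)))
b(X, 66) - 1*(-31725) = 7/(-2 + (-54)² - 141*(-54) - 141*66 - 54*66) - 1*(-31725) = 7/(-2 + 2916 + 7614 - 9306 - 3564) + 31725 = 7/(-2342) + 31725 = 7*(-1/2342) + 31725 = -7/2342 + 31725 = 74299943/2342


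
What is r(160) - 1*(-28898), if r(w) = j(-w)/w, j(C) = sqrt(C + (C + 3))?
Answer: 28898 + I*sqrt(317)/160 ≈ 28898.0 + 0.11128*I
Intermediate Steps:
j(C) = sqrt(3 + 2*C) (j(C) = sqrt(C + (3 + C)) = sqrt(3 + 2*C))
r(w) = sqrt(3 - 2*w)/w (r(w) = sqrt(3 + 2*(-w))/w = sqrt(3 - 2*w)/w)
r(160) - 1*(-28898) = sqrt(3 - 2*160)/160 - 1*(-28898) = sqrt(3 - 320)/160 + 28898 = sqrt(-317)/160 + 28898 = (I*sqrt(317))/160 + 28898 = I*sqrt(317)/160 + 28898 = 28898 + I*sqrt(317)/160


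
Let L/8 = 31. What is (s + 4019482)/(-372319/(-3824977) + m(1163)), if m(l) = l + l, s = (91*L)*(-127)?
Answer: 4411521923042/8897268821 ≈ 495.83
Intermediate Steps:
L = 248 (L = 8*31 = 248)
s = -2866136 (s = (91*248)*(-127) = 22568*(-127) = -2866136)
m(l) = 2*l
(s + 4019482)/(-372319/(-3824977) + m(1163)) = (-2866136 + 4019482)/(-372319/(-3824977) + 2*1163) = 1153346/(-372319*(-1/3824977) + 2326) = 1153346/(372319/3824977 + 2326) = 1153346/(8897268821/3824977) = 1153346*(3824977/8897268821) = 4411521923042/8897268821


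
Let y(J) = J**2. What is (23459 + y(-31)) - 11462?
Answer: 12958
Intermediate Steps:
(23459 + y(-31)) - 11462 = (23459 + (-31)**2) - 11462 = (23459 + 961) - 11462 = 24420 - 11462 = 12958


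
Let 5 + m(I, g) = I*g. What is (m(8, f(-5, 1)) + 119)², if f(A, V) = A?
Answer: 5476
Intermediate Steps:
m(I, g) = -5 + I*g
(m(8, f(-5, 1)) + 119)² = ((-5 + 8*(-5)) + 119)² = ((-5 - 40) + 119)² = (-45 + 119)² = 74² = 5476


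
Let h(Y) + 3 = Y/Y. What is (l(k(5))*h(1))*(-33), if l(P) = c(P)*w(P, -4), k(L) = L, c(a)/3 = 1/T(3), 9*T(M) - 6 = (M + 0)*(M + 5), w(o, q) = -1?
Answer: -297/5 ≈ -59.400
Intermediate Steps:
T(M) = 2/3 + M*(5 + M)/9 (T(M) = 2/3 + ((M + 0)*(M + 5))/9 = 2/3 + (M*(5 + M))/9 = 2/3 + M*(5 + M)/9)
c(a) = 9/10 (c(a) = 3/(2/3 + (1/9)*3**2 + (5/9)*3) = 3/(2/3 + (1/9)*9 + 5/3) = 3/(2/3 + 1 + 5/3) = 3/(10/3) = 3*(3/10) = 9/10)
h(Y) = -2 (h(Y) = -3 + Y/Y = -3 + 1 = -2)
l(P) = -9/10 (l(P) = (9/10)*(-1) = -9/10)
(l(k(5))*h(1))*(-33) = -9/10*(-2)*(-33) = (9/5)*(-33) = -297/5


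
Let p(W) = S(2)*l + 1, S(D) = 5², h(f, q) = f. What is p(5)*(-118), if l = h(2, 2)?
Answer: -6018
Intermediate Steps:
l = 2
S(D) = 25
p(W) = 51 (p(W) = 25*2 + 1 = 50 + 1 = 51)
p(5)*(-118) = 51*(-118) = -6018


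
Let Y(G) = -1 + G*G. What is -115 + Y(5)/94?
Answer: -5393/47 ≈ -114.74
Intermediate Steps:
Y(G) = -1 + G**2
-115 + Y(5)/94 = -115 + (-1 + 5**2)/94 = -115 + (-1 + 25)*(1/94) = -115 + 24*(1/94) = -115 + 12/47 = -5393/47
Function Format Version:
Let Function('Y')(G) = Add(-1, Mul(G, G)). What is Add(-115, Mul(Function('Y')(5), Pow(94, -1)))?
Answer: Rational(-5393, 47) ≈ -114.74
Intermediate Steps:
Function('Y')(G) = Add(-1, Pow(G, 2))
Add(-115, Mul(Function('Y')(5), Pow(94, -1))) = Add(-115, Mul(Add(-1, Pow(5, 2)), Pow(94, -1))) = Add(-115, Mul(Add(-1, 25), Rational(1, 94))) = Add(-115, Mul(24, Rational(1, 94))) = Add(-115, Rational(12, 47)) = Rational(-5393, 47)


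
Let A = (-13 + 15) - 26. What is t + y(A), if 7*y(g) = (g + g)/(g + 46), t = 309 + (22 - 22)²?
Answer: 23769/77 ≈ 308.69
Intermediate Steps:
t = 309 (t = 309 + 0² = 309 + 0 = 309)
A = -24 (A = 2 - 26 = -24)
y(g) = 2*g/(7*(46 + g)) (y(g) = ((g + g)/(g + 46))/7 = ((2*g)/(46 + g))/7 = (2*g/(46 + g))/7 = 2*g/(7*(46 + g)))
t + y(A) = 309 + (2/7)*(-24)/(46 - 24) = 309 + (2/7)*(-24)/22 = 309 + (2/7)*(-24)*(1/22) = 309 - 24/77 = 23769/77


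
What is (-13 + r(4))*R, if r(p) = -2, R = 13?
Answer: -195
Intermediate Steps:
(-13 + r(4))*R = (-13 - 2)*13 = -15*13 = -195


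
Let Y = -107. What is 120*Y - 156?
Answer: -12996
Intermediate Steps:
120*Y - 156 = 120*(-107) - 156 = -12840 - 156 = -12996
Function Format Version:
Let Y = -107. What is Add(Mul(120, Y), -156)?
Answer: -12996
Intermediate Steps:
Add(Mul(120, Y), -156) = Add(Mul(120, -107), -156) = Add(-12840, -156) = -12996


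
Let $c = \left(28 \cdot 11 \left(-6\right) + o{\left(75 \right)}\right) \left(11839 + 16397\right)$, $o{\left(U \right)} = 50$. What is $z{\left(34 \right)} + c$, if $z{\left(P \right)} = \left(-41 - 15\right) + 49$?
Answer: $-50768335$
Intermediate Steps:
$z{\left(P \right)} = -7$ ($z{\left(P \right)} = -56 + 49 = -7$)
$c = -50768328$ ($c = \left(28 \cdot 11 \left(-6\right) + 50\right) \left(11839 + 16397\right) = \left(308 \left(-6\right) + 50\right) 28236 = \left(-1848 + 50\right) 28236 = \left(-1798\right) 28236 = -50768328$)
$z{\left(34 \right)} + c = -7 - 50768328 = -50768335$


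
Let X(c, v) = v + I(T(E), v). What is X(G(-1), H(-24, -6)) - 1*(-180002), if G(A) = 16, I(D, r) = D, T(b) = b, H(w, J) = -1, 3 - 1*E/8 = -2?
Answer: 180041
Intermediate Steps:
E = 40 (E = 24 - 8*(-2) = 24 + 16 = 40)
X(c, v) = 40 + v (X(c, v) = v + 40 = 40 + v)
X(G(-1), H(-24, -6)) - 1*(-180002) = (40 - 1) - 1*(-180002) = 39 + 180002 = 180041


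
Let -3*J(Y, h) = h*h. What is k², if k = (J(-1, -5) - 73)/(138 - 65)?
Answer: 59536/47961 ≈ 1.2413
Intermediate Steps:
J(Y, h) = -h²/3 (J(Y, h) = -h*h/3 = -h²/3)
k = -244/219 (k = (-⅓*(-5)² - 73)/(138 - 65) = (-⅓*25 - 73)/73 = (-25/3 - 73)*(1/73) = -244/3*1/73 = -244/219 ≈ -1.1142)
k² = (-244/219)² = 59536/47961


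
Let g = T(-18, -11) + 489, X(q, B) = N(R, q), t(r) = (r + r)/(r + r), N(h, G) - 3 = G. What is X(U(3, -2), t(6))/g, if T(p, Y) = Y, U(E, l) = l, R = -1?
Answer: 1/478 ≈ 0.0020920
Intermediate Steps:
N(h, G) = 3 + G
t(r) = 1 (t(r) = (2*r)/((2*r)) = (2*r)*(1/(2*r)) = 1)
X(q, B) = 3 + q
g = 478 (g = -11 + 489 = 478)
X(U(3, -2), t(6))/g = (3 - 2)/478 = 1*(1/478) = 1/478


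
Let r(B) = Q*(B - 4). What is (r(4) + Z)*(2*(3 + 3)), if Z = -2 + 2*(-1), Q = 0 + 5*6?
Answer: -48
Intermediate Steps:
Q = 30 (Q = 0 + 30 = 30)
Z = -4 (Z = -2 - 2 = -4)
r(B) = -120 + 30*B (r(B) = 30*(B - 4) = 30*(-4 + B) = -120 + 30*B)
(r(4) + Z)*(2*(3 + 3)) = ((-120 + 30*4) - 4)*(2*(3 + 3)) = ((-120 + 120) - 4)*(2*6) = (0 - 4)*12 = -4*12 = -48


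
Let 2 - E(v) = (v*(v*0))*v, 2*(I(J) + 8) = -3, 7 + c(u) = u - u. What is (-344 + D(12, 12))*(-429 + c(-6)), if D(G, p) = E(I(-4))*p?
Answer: 139520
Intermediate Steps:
c(u) = -7 (c(u) = -7 + (u - u) = -7 + 0 = -7)
I(J) = -19/2 (I(J) = -8 + (½)*(-3) = -8 - 3/2 = -19/2)
E(v) = 2 (E(v) = 2 - v*(v*0)*v = 2 - v*0*v = 2 - 0*v = 2 - 1*0 = 2 + 0 = 2)
D(G, p) = 2*p
(-344 + D(12, 12))*(-429 + c(-6)) = (-344 + 2*12)*(-429 - 7) = (-344 + 24)*(-436) = -320*(-436) = 139520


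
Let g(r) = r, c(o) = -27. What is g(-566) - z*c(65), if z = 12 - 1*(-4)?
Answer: -134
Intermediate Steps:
z = 16 (z = 12 + 4 = 16)
g(-566) - z*c(65) = -566 - 16*(-27) = -566 - 1*(-432) = -566 + 432 = -134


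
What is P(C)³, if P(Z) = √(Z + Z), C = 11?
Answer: 22*√22 ≈ 103.19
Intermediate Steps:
P(Z) = √2*√Z (P(Z) = √(2*Z) = √2*√Z)
P(C)³ = (√2*√11)³ = (√22)³ = 22*√22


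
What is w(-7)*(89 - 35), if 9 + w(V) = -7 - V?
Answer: -486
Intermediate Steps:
w(V) = -16 - V (w(V) = -9 + (-7 - V) = -16 - V)
w(-7)*(89 - 35) = (-16 - 1*(-7))*(89 - 35) = (-16 + 7)*54 = -9*54 = -486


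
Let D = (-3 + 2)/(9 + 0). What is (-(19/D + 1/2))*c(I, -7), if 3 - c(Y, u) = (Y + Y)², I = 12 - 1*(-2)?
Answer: -266321/2 ≈ -1.3316e+5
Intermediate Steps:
D = -⅑ (D = -1/9 = -1*⅑ = -⅑ ≈ -0.11111)
I = 14 (I = 12 + 2 = 14)
c(Y, u) = 3 - 4*Y² (c(Y, u) = 3 - (Y + Y)² = 3 - (2*Y)² = 3 - 4*Y²)
(-(19/D + 1/2))*c(I, -7) = (-(19/(-⅑) + 1/2))*(3 - 4*14²) = (-(19*(-9) + 1*(½)))*(3 - 4*196) = (-(-171 + ½))*(3 - 784) = -1*(-341/2)*(-781) = (341/2)*(-781) = -266321/2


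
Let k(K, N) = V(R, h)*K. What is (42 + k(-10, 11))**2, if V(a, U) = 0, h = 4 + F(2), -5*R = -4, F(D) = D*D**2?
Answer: 1764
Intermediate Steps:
F(D) = D**3
R = 4/5 (R = -1/5*(-4) = 4/5 ≈ 0.80000)
h = 12 (h = 4 + 2**3 = 4 + 8 = 12)
k(K, N) = 0 (k(K, N) = 0*K = 0)
(42 + k(-10, 11))**2 = (42 + 0)**2 = 42**2 = 1764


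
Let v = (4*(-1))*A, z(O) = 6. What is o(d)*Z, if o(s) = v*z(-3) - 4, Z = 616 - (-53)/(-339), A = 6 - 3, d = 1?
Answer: -15866596/339 ≈ -46804.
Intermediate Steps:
A = 3
v = -12 (v = (4*(-1))*3 = -4*3 = -12)
Z = 208771/339 (Z = 616 - (-53)*(-1)/339 = 616 - 1*53/339 = 616 - 53/339 = 208771/339 ≈ 615.84)
o(s) = -76 (o(s) = -12*6 - 4 = -72 - 4 = -76)
o(d)*Z = -76*208771/339 = -15866596/339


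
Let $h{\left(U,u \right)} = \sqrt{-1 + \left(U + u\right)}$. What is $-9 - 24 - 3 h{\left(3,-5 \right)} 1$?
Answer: $-9 + 72 i \sqrt{3} \approx -9.0 + 124.71 i$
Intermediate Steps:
$h{\left(U,u \right)} = \sqrt{-1 + U + u}$
$-9 - 24 - 3 h{\left(3,-5 \right)} 1 = -9 - 24 - 3 \sqrt{-1 + 3 - 5} \cdot 1 = -9 - 24 - 3 \sqrt{-3} \cdot 1 = -9 - 24 - 3 i \sqrt{3} \cdot 1 = -9 - 24 \left(- 3 i \sqrt{3}\right) = -9 + 72 i \sqrt{3}$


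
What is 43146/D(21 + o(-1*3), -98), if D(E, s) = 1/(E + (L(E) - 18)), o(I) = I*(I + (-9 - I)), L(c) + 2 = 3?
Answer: 1337526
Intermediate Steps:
L(c) = 1 (L(c) = -2 + 3 = 1)
o(I) = -9*I (o(I) = I*(-9) = -9*I)
D(E, s) = 1/(-17 + E) (D(E, s) = 1/(E + (1 - 18)) = 1/(E - 17) = 1/(-17 + E))
43146/D(21 + o(-1*3), -98) = 43146/(1/(-17 + (21 - (-9)*3))) = 43146/(1/(-17 + (21 - 9*(-3)))) = 43146/(1/(-17 + (21 + 27))) = 43146/(1/(-17 + 48)) = 43146/(1/31) = 43146*31 = 1337526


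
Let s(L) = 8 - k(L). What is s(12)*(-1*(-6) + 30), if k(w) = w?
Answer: -144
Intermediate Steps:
s(L) = 8 - L
s(12)*(-1*(-6) + 30) = (8 - 1*12)*(-1*(-6) + 30) = (8 - 12)*(6 + 30) = -4*36 = -144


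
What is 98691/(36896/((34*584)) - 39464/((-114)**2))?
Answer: -397923000219/4751512 ≈ -83747.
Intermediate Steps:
98691/(36896/((34*584)) - 39464/((-114)**2)) = 98691/(36896/19856 - 39464/12996) = 98691/(36896*(1/19856) - 39464*1/12996) = 98691/(2306/1241 - 9866/3249) = 98691/(-4751512/4032009) = 98691*(-4032009/4751512) = -397923000219/4751512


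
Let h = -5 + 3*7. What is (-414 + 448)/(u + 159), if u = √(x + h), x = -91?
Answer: 901/4226 - 85*I*√3/12678 ≈ 0.2132 - 0.011613*I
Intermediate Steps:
h = 16 (h = -5 + 21 = 16)
u = 5*I*√3 (u = √(-91 + 16) = √(-75) = 5*I*√3 ≈ 8.6602*I)
(-414 + 448)/(u + 159) = (-414 + 448)/(5*I*√3 + 159) = 34/(159 + 5*I*√3)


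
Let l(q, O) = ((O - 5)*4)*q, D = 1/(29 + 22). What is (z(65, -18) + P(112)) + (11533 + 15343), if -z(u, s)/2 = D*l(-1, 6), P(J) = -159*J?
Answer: 462476/51 ≈ 9068.2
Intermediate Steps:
D = 1/51 ≈ 0.019608
l(q, O) = q*(-20 + 4*O) (l(q, O) = ((-5 + O)*4)*q = (-20 + 4*O)*q = q*(-20 + 4*O))
z(u, s) = 8/51 (z(u, s) = -2*4*(-1)*(-5 + 6)/51 = -2*4*(-1)*1/51 = -2*(-4)/51 = -2*(-4/51) = 8/51)
(z(65, -18) + P(112)) + (11533 + 15343) = (8/51 - 159*112) + (11533 + 15343) = (8/51 - 17808) + 26876 = -908200/51 + 26876 = 462476/51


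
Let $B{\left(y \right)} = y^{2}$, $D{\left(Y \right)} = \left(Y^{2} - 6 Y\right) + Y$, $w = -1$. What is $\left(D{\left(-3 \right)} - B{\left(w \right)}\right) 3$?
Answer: $69$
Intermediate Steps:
$D{\left(Y \right)} = Y^{2} - 5 Y$
$\left(D{\left(-3 \right)} - B{\left(w \right)}\right) 3 = \left(- 3 \left(-5 - 3\right) - \left(-1\right)^{2}\right) 3 = \left(\left(-3\right) \left(-8\right) - 1\right) 3 = \left(24 - 1\right) 3 = 23 \cdot 3 = 69$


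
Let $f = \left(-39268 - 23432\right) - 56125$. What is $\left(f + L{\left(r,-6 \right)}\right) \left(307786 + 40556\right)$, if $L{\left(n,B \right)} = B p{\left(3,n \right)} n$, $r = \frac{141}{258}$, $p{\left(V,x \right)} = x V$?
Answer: $- \frac{76536786533001}{1849} \approx -4.1394 \cdot 10^{10}$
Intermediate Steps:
$p{\left(V,x \right)} = V x$
$f = -118825$ ($f = -62700 - 56125 = -118825$)
$r = \frac{47}{86}$ ($r = 141 \cdot \frac{1}{258} = \frac{47}{86} \approx 0.54651$)
$L{\left(n,B \right)} = 3 B n^{2}$ ($L{\left(n,B \right)} = B 3 n n = 3 B n n = 3 B n^{2}$)
$\left(f + L{\left(r,-6 \right)}\right) \left(307786 + 40556\right) = \left(-118825 + 3 \left(-6\right) \left(\frac{47}{86}\right)^{2}\right) \left(307786 + 40556\right) = \left(-118825 + 3 \left(-6\right) \frac{2209}{7396}\right) 348342 = \left(-118825 - \frac{19881}{3698}\right) 348342 = \left(- \frac{439434731}{3698}\right) 348342 = - \frac{76536786533001}{1849}$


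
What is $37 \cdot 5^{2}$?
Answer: $925$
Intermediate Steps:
$37 \cdot 5^{2} = 37 \cdot 25 = 925$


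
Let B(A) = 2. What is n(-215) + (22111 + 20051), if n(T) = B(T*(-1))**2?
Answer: 42166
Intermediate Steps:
n(T) = 4 (n(T) = 2**2 = 4)
n(-215) + (22111 + 20051) = 4 + (22111 + 20051) = 4 + 42162 = 42166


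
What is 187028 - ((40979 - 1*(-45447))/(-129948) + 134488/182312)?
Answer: 21302372828827/113899422 ≈ 1.8703e+5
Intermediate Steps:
187028 - ((40979 - 1*(-45447))/(-129948) + 134488/182312) = 187028 - ((40979 + 45447)*(-1/129948) + 134488*(1/182312)) = 187028 - (86426*(-1/129948) + 16811/22789) = 187028 - (-43213/64974 + 16811/22789) = 187028 - 1*8268989/113899422 = 187028 - 8268989/113899422 = 21302372828827/113899422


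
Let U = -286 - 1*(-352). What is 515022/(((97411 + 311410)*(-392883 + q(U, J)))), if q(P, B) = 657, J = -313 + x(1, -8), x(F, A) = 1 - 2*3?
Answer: -85837/26725037591 ≈ -3.2119e-6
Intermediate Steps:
x(F, A) = -5 (x(F, A) = 1 - 6 = -5)
U = 66 (U = -286 + 352 = 66)
J = -318 (J = -313 - 5 = -318)
515022/(((97411 + 311410)*(-392883 + q(U, J)))) = 515022/(((97411 + 311410)*(-392883 + 657))) = 515022/((408821*(-392226))) = 515022/(-160350225546) = 515022*(-1/160350225546) = -85837/26725037591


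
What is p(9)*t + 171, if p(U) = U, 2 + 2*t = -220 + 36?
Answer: -666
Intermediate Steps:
t = -93 (t = -1 + (-220 + 36)/2 = -1 + (1/2)*(-184) = -1 - 92 = -93)
p(9)*t + 171 = 9*(-93) + 171 = -837 + 171 = -666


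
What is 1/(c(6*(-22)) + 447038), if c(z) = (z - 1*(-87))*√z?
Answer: 223519/99921620372 + 45*I*√33/99921620372 ≈ 2.2369e-6 + 2.5871e-9*I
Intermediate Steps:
c(z) = √z*(87 + z) (c(z) = (z + 87)*√z = (87 + z)*√z = √z*(87 + z))
1/(c(6*(-22)) + 447038) = 1/(√(6*(-22))*(87 + 6*(-22)) + 447038) = 1/(√(-132)*(87 - 132) + 447038) = 1/((2*I*√33)*(-45) + 447038) = 1/(-90*I*√33 + 447038) = 1/(447038 - 90*I*√33)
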